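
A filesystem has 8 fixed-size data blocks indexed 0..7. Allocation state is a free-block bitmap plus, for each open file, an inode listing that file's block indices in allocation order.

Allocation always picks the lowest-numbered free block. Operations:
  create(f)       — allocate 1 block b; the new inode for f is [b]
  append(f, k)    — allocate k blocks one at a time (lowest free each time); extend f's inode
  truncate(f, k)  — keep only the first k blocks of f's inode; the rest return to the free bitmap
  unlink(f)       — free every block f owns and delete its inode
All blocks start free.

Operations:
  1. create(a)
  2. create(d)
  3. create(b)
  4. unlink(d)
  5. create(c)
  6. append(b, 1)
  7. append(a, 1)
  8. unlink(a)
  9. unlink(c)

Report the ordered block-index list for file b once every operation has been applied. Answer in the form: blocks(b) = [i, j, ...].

blocks(b) = [2, 3]

after create(a) → a:[0]  free=[F.......]
after create(d) → a:[0], d:[1]  free=[FF......]
after create(b) → a:[0], b:[2], d:[1]  free=[FFF.....]
after unlink(d) → a:[0], b:[2]  free=[F.F.....]
after create(c) → a:[0], b:[2], c:[1]  free=[FFF.....]
after append(b, 1) → a:[0], b:[2, 3], c:[1]  free=[FFFF....]
after append(a, 1) → a:[0, 4], b:[2, 3], c:[1]  free=[FFFFF...]
after unlink(a) → b:[2, 3], c:[1]  free=[.FFF....]
after unlink(c) → b:[2, 3]  free=[..FF....]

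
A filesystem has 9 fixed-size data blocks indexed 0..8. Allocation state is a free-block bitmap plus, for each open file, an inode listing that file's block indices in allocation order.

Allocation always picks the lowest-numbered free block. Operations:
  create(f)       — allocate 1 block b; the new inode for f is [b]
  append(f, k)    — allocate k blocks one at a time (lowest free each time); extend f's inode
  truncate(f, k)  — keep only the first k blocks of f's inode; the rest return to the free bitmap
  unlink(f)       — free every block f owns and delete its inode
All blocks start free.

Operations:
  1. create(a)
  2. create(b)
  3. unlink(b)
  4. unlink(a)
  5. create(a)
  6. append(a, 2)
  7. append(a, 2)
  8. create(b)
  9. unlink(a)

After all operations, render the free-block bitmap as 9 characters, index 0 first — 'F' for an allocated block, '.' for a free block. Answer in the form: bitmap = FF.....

bitmap = .....F...

after create(a) → a:[0]  free=[F........]
after create(b) → a:[0], b:[1]  free=[FF.......]
after unlink(b) → a:[0]  free=[F........]
after unlink(a) →   free=[.........]
after create(a) → a:[0]  free=[F........]
after append(a, 2) → a:[0, 1, 2]  free=[FFF......]
after append(a, 2) → a:[0, 1, 2, 3, 4]  free=[FFFFF....]
after create(b) → a:[0, 1, 2, 3, 4], b:[5]  free=[FFFFFF...]
after unlink(a) → b:[5]  free=[.....F...]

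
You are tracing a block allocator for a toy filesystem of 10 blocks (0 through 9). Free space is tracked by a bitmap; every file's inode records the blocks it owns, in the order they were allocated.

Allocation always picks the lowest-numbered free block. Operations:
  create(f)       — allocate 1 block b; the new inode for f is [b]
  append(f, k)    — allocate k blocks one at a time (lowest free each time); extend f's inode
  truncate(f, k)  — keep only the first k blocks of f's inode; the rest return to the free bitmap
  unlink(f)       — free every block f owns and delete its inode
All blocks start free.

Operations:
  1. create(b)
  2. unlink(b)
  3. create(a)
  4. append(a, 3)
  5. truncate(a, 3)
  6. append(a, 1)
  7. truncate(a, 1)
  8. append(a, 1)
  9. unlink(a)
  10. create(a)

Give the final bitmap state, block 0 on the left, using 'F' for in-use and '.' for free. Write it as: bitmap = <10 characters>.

bitmap = F.........

  1. create(b)  ⇒  F.........  {b→[0]}
  2. unlink(b)  ⇒  ..........  {}
  3. create(a)  ⇒  F.........  {a→[0]}
  4. append(a, 3)  ⇒  FFFF......  {a→[0, 1, 2, 3]}
  5. truncate(a, 3)  ⇒  FFF.......  {a→[0, 1, 2]}
  6. append(a, 1)  ⇒  FFFF......  {a→[0, 1, 2, 3]}
  7. truncate(a, 1)  ⇒  F.........  {a→[0]}
  8. append(a, 1)  ⇒  FF........  {a→[0, 1]}
  9. unlink(a)  ⇒  ..........  {}
  10. create(a)  ⇒  F.........  {a→[0]}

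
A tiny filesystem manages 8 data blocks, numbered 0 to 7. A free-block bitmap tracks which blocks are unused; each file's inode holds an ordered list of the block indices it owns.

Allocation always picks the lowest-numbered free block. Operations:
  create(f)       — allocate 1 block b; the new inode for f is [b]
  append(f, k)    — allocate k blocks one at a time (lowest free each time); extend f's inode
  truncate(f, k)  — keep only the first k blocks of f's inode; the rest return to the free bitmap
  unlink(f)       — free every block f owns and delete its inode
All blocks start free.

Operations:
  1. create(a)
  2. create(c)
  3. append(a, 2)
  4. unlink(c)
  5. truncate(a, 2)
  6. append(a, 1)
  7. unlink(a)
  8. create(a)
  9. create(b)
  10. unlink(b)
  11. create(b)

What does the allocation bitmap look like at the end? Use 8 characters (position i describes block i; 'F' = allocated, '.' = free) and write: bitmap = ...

  1. create(a)  ⇒  F.......  {a→[0]}
  2. create(c)  ⇒  FF......  {a→[0]; c→[1]}
  3. append(a, 2)  ⇒  FFFF....  {a→[0, 2, 3]; c→[1]}
  4. unlink(c)  ⇒  F.FF....  {a→[0, 2, 3]}
  5. truncate(a, 2)  ⇒  F.F.....  {a→[0, 2]}
  6. append(a, 1)  ⇒  FFF.....  {a→[0, 2, 1]}
  7. unlink(a)  ⇒  ........  {}
  8. create(a)  ⇒  F.......  {a→[0]}
  9. create(b)  ⇒  FF......  {a→[0]; b→[1]}
  10. unlink(b)  ⇒  F.......  {a→[0]}
  11. create(b)  ⇒  FF......  {a→[0]; b→[1]}

bitmap = FF......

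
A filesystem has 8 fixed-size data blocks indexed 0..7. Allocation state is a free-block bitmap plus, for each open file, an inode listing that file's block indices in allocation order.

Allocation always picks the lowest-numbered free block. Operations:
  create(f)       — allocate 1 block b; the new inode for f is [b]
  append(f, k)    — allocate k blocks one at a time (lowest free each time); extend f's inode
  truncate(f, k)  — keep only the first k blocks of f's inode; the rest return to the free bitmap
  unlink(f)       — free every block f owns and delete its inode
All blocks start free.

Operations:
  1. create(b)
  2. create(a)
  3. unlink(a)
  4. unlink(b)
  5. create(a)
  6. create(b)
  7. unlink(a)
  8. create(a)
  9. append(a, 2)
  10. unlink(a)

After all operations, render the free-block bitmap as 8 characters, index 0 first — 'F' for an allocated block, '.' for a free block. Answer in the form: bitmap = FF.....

[1] create(b) — b=0 (map F.......)
[2] create(a) — a=1 b=0 (map FF......)
[3] unlink(a) — b=0 (map F.......)
[4] unlink(b) —  (map ........)
[5] create(a) — a=0 (map F.......)
[6] create(b) — a=0 b=1 (map FF......)
[7] unlink(a) — b=1 (map .F......)
[8] create(a) — a=0 b=1 (map FF......)
[9] append(a, 2) — a=0,2,3 b=1 (map FFFF....)
[10] unlink(a) — b=1 (map .F......)

bitmap = .F......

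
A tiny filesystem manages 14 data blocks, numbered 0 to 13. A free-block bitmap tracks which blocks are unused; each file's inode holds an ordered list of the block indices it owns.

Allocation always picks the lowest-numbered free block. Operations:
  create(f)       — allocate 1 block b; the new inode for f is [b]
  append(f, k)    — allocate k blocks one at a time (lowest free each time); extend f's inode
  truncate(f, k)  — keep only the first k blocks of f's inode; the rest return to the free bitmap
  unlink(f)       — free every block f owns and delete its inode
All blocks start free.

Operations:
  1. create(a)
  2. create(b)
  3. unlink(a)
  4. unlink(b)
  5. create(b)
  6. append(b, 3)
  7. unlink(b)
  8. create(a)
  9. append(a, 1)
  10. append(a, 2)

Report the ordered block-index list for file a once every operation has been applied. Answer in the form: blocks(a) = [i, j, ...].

[1] create(a) — a=0 (map F.............)
[2] create(b) — a=0 b=1 (map FF............)
[3] unlink(a) — b=1 (map .F............)
[4] unlink(b) —  (map ..............)
[5] create(b) — b=0 (map F.............)
[6] append(b, 3) — b=0,1,2,3 (map FFFF..........)
[7] unlink(b) —  (map ..............)
[8] create(a) — a=0 (map F.............)
[9] append(a, 1) — a=0,1 (map FF............)
[10] append(a, 2) — a=0,1,2,3 (map FFFF..........)

blocks(a) = [0, 1, 2, 3]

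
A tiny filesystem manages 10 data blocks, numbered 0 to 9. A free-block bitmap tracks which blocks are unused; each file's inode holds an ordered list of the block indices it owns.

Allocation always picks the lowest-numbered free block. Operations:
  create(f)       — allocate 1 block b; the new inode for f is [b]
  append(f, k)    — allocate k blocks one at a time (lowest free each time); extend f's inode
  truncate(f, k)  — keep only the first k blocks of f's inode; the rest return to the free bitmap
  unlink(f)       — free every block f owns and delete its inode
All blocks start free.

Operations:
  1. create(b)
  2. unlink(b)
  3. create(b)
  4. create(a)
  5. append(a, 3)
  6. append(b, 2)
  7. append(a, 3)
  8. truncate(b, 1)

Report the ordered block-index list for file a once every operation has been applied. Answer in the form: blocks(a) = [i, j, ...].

after create(b) → b:[0]  free=[F.........]
after unlink(b) →   free=[..........]
after create(b) → b:[0]  free=[F.........]
after create(a) → a:[1], b:[0]  free=[FF........]
after append(a, 3) → a:[1, 2, 3, 4], b:[0]  free=[FFFFF.....]
after append(b, 2) → a:[1, 2, 3, 4], b:[0, 5, 6]  free=[FFFFFFF...]
after append(a, 3) → a:[1, 2, 3, 4, 7, 8, 9], b:[0, 5, 6]  free=[FFFFFFFFFF]
after truncate(b, 1) → a:[1, 2, 3, 4, 7, 8, 9], b:[0]  free=[FFFFF..FFF]

blocks(a) = [1, 2, 3, 4, 7, 8, 9]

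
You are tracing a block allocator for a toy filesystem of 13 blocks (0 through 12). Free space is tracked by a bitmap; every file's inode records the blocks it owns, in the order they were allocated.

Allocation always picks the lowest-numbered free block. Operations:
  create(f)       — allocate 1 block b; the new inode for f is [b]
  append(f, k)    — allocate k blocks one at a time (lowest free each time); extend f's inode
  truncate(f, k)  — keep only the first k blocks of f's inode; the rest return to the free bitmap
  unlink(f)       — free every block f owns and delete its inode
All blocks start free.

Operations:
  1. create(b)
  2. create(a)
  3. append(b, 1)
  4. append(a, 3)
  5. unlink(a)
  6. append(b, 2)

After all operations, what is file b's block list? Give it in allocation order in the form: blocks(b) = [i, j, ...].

blocks(b) = [0, 2, 1, 3]

after create(b) → b:[0]  free=[F............]
after create(a) → a:[1], b:[0]  free=[FF...........]
after append(b, 1) → a:[1], b:[0, 2]  free=[FFF..........]
after append(a, 3) → a:[1, 3, 4, 5], b:[0, 2]  free=[FFFFFF.......]
after unlink(a) → b:[0, 2]  free=[F.F..........]
after append(b, 2) → b:[0, 2, 1, 3]  free=[FFFF.........]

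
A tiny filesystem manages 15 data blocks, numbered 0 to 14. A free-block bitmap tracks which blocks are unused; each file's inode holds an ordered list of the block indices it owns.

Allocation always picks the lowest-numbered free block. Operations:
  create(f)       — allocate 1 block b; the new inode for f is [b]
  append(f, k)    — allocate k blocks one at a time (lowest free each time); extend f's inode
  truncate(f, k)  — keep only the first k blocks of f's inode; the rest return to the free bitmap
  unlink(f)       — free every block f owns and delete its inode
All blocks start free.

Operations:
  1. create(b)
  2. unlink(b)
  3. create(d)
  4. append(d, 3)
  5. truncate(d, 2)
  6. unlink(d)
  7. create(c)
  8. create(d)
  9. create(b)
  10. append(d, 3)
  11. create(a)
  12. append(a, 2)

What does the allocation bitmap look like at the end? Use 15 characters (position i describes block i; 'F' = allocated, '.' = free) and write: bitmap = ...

after create(b) → b:[0]  free=[F..............]
after unlink(b) →   free=[...............]
after create(d) → d:[0]  free=[F..............]
after append(d, 3) → d:[0, 1, 2, 3]  free=[FFFF...........]
after truncate(d, 2) → d:[0, 1]  free=[FF.............]
after unlink(d) →   free=[...............]
after create(c) → c:[0]  free=[F..............]
after create(d) → c:[0], d:[1]  free=[FF.............]
after create(b) → b:[2], c:[0], d:[1]  free=[FFF............]
after append(d, 3) → b:[2], c:[0], d:[1, 3, 4, 5]  free=[FFFFFF.........]
after create(a) → a:[6], b:[2], c:[0], d:[1, 3, 4, 5]  free=[FFFFFFF........]
after append(a, 2) → a:[6, 7, 8], b:[2], c:[0], d:[1, 3, 4, 5]  free=[FFFFFFFFF......]

bitmap = FFFFFFFFF......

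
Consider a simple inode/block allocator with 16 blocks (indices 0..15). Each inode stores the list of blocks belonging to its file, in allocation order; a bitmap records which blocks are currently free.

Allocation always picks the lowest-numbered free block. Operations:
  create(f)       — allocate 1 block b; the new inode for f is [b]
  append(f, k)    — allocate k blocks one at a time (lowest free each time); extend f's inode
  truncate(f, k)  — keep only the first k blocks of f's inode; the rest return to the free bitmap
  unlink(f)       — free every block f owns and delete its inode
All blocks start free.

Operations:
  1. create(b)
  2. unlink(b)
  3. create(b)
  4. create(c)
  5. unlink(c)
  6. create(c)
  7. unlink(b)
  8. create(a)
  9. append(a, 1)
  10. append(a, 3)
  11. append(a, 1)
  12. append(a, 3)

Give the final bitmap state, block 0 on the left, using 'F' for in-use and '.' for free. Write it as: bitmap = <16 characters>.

bitmap = FFFFFFFFFF......

create(b): bitmap=F............... | b=[0]
unlink(b): bitmap=................ | 
create(b): bitmap=F............... | b=[0]
create(c): bitmap=FF.............. | b=[0] c=[1]
unlink(c): bitmap=F............... | b=[0]
create(c): bitmap=FF.............. | b=[0] c=[1]
unlink(b): bitmap=.F.............. | c=[1]
create(a): bitmap=FF.............. | a=[0] c=[1]
append(a, 1): bitmap=FFF............. | a=[0, 2] c=[1]
append(a, 3): bitmap=FFFFFF.......... | a=[0, 2, 3, 4, 5] c=[1]
append(a, 1): bitmap=FFFFFFF......... | a=[0, 2, 3, 4, 5, 6] c=[1]
append(a, 3): bitmap=FFFFFFFFFF...... | a=[0, 2, 3, 4, 5, 6, 7, 8, 9] c=[1]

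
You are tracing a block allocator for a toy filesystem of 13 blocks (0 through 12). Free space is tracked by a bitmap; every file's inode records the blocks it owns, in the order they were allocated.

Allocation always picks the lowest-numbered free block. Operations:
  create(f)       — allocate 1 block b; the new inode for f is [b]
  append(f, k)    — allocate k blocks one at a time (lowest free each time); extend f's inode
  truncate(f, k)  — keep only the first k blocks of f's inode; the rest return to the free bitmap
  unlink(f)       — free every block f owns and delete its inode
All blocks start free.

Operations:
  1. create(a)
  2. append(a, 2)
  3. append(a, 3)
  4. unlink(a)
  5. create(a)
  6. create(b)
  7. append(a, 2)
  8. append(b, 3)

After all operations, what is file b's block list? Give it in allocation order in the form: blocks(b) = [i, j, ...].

after create(a) → a:[0]  free=[F............]
after append(a, 2) → a:[0, 1, 2]  free=[FFF..........]
after append(a, 3) → a:[0, 1, 2, 3, 4, 5]  free=[FFFFFF.......]
after unlink(a) →   free=[.............]
after create(a) → a:[0]  free=[F............]
after create(b) → a:[0], b:[1]  free=[FF...........]
after append(a, 2) → a:[0, 2, 3], b:[1]  free=[FFFF.........]
after append(b, 3) → a:[0, 2, 3], b:[1, 4, 5, 6]  free=[FFFFFFF......]

blocks(b) = [1, 4, 5, 6]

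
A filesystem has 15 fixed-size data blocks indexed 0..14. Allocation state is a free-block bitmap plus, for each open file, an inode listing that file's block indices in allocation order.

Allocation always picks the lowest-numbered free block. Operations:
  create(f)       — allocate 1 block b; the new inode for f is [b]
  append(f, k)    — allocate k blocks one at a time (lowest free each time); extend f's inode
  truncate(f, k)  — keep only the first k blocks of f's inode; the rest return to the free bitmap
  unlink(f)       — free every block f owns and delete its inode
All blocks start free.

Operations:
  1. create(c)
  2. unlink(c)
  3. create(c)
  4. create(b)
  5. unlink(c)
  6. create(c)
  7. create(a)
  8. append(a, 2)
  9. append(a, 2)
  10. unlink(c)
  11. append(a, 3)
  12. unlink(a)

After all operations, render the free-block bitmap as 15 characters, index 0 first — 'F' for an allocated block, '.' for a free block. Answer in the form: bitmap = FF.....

bitmap = .F.............

[1] create(c) — c=0 (map F..............)
[2] unlink(c) —  (map ...............)
[3] create(c) — c=0 (map F..............)
[4] create(b) — b=1 c=0 (map FF.............)
[5] unlink(c) — b=1 (map .F.............)
[6] create(c) — b=1 c=0 (map FF.............)
[7] create(a) — a=2 b=1 c=0 (map FFF............)
[8] append(a, 2) — a=2,3,4 b=1 c=0 (map FFFFF..........)
[9] append(a, 2) — a=2,3,4,5,6 b=1 c=0 (map FFFFFFF........)
[10] unlink(c) — a=2,3,4,5,6 b=1 (map .FFFFFF........)
[11] append(a, 3) — a=2,3,4,5,6,0,7,8 b=1 (map FFFFFFFFF......)
[12] unlink(a) — b=1 (map .F.............)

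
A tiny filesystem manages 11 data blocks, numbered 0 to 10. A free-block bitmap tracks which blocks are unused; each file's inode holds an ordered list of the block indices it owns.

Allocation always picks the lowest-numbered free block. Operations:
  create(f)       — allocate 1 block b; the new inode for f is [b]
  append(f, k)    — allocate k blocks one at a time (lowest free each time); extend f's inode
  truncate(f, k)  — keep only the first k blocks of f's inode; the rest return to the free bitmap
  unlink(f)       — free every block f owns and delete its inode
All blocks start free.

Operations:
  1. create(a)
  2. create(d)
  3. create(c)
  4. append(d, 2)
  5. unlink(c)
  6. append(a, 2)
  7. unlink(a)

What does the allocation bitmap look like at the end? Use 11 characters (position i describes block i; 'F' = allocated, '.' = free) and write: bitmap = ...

bitmap = .F.FF......

  1. create(a)  ⇒  F..........  {a→[0]}
  2. create(d)  ⇒  FF.........  {a→[0]; d→[1]}
  3. create(c)  ⇒  FFF........  {a→[0]; c→[2]; d→[1]}
  4. append(d, 2)  ⇒  FFFFF......  {a→[0]; c→[2]; d→[1, 3, 4]}
  5. unlink(c)  ⇒  FF.FF......  {a→[0]; d→[1, 3, 4]}
  6. append(a, 2)  ⇒  FFFFFF.....  {a→[0, 2, 5]; d→[1, 3, 4]}
  7. unlink(a)  ⇒  .F.FF......  {d→[1, 3, 4]}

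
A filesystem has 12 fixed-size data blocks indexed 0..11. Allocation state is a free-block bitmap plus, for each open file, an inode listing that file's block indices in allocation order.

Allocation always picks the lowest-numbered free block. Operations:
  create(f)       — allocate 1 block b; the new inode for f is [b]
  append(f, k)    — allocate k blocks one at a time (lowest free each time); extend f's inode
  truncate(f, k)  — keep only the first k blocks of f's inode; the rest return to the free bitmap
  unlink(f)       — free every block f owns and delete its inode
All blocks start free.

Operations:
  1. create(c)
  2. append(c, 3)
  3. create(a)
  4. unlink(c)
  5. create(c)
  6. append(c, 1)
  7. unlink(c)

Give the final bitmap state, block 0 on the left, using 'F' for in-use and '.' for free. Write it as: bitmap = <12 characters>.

bitmap = ....F.......

create(c): bitmap=F........... | c=[0]
append(c, 3): bitmap=FFFF........ | c=[0, 1, 2, 3]
create(a): bitmap=FFFFF....... | a=[4] c=[0, 1, 2, 3]
unlink(c): bitmap=....F....... | a=[4]
create(c): bitmap=F...F....... | a=[4] c=[0]
append(c, 1): bitmap=FF..F....... | a=[4] c=[0, 1]
unlink(c): bitmap=....F....... | a=[4]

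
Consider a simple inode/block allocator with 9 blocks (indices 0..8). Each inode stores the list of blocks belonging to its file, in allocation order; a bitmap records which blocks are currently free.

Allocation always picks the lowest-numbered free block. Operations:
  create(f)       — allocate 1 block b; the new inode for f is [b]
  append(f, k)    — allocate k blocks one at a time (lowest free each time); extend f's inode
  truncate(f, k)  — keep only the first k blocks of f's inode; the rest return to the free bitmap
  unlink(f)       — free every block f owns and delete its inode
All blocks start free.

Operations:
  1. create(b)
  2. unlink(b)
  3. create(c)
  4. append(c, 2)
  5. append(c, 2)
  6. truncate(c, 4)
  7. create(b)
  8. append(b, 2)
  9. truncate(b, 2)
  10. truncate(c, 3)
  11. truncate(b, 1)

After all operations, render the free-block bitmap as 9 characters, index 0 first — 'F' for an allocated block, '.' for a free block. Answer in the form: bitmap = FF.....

bitmap = FFF.F....

  1. create(b)  ⇒  F........  {b→[0]}
  2. unlink(b)  ⇒  .........  {}
  3. create(c)  ⇒  F........  {c→[0]}
  4. append(c, 2)  ⇒  FFF......  {c→[0, 1, 2]}
  5. append(c, 2)  ⇒  FFFFF....  {c→[0, 1, 2, 3, 4]}
  6. truncate(c, 4)  ⇒  FFFF.....  {c→[0, 1, 2, 3]}
  7. create(b)  ⇒  FFFFF....  {b→[4]; c→[0, 1, 2, 3]}
  8. append(b, 2)  ⇒  FFFFFFF..  {b→[4, 5, 6]; c→[0, 1, 2, 3]}
  9. truncate(b, 2)  ⇒  FFFFFF...  {b→[4, 5]; c→[0, 1, 2, 3]}
  10. truncate(c, 3)  ⇒  FFF.FF...  {b→[4, 5]; c→[0, 1, 2]}
  11. truncate(b, 1)  ⇒  FFF.F....  {b→[4]; c→[0, 1, 2]}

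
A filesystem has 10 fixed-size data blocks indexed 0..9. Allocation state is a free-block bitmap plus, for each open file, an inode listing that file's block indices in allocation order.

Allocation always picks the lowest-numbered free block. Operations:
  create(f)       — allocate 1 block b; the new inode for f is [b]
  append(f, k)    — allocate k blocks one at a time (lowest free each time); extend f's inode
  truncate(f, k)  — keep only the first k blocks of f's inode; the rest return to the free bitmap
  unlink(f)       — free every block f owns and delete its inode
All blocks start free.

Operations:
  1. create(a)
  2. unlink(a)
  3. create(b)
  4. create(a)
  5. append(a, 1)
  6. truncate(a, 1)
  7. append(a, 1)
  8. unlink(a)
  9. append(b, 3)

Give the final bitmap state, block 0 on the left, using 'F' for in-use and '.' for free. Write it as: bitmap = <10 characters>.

[1] create(a) — a=0 (map F.........)
[2] unlink(a) —  (map ..........)
[3] create(b) — b=0 (map F.........)
[4] create(a) — a=1 b=0 (map FF........)
[5] append(a, 1) — a=1,2 b=0 (map FFF.......)
[6] truncate(a, 1) — a=1 b=0 (map FF........)
[7] append(a, 1) — a=1,2 b=0 (map FFF.......)
[8] unlink(a) — b=0 (map F.........)
[9] append(b, 3) — b=0,1,2,3 (map FFFF......)

bitmap = FFFF......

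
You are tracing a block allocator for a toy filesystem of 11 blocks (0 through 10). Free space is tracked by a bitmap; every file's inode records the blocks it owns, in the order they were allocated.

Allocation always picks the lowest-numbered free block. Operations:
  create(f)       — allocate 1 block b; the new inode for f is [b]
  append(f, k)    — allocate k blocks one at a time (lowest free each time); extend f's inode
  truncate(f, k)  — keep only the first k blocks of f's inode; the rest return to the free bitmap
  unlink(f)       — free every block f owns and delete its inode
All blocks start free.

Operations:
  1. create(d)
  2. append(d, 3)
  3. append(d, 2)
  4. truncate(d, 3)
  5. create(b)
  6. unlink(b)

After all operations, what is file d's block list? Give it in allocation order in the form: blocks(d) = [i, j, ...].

[1] create(d) — d=0 (map F..........)
[2] append(d, 3) — d=0,1,2,3 (map FFFF.......)
[3] append(d, 2) — d=0,1,2,3,4,5 (map FFFFFF.....)
[4] truncate(d, 3) — d=0,1,2 (map FFF........)
[5] create(b) — b=3 d=0,1,2 (map FFFF.......)
[6] unlink(b) — d=0,1,2 (map FFF........)

blocks(d) = [0, 1, 2]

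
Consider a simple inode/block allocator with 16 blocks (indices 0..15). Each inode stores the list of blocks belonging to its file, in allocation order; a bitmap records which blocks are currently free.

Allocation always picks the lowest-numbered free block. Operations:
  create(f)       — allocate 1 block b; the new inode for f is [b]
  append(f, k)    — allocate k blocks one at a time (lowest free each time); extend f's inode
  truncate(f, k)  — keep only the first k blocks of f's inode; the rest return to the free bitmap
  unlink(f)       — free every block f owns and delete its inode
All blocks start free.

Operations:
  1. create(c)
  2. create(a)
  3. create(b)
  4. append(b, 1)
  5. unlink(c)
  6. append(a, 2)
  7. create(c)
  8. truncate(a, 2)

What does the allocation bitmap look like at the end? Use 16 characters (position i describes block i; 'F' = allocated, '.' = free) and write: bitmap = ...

bitmap = FFFF.F..........

after create(c) → c:[0]  free=[F...............]
after create(a) → a:[1], c:[0]  free=[FF..............]
after create(b) → a:[1], b:[2], c:[0]  free=[FFF.............]
after append(b, 1) → a:[1], b:[2, 3], c:[0]  free=[FFFF............]
after unlink(c) → a:[1], b:[2, 3]  free=[.FFF............]
after append(a, 2) → a:[1, 0, 4], b:[2, 3]  free=[FFFFF...........]
after create(c) → a:[1, 0, 4], b:[2, 3], c:[5]  free=[FFFFFF..........]
after truncate(a, 2) → a:[1, 0], b:[2, 3], c:[5]  free=[FFFF.F..........]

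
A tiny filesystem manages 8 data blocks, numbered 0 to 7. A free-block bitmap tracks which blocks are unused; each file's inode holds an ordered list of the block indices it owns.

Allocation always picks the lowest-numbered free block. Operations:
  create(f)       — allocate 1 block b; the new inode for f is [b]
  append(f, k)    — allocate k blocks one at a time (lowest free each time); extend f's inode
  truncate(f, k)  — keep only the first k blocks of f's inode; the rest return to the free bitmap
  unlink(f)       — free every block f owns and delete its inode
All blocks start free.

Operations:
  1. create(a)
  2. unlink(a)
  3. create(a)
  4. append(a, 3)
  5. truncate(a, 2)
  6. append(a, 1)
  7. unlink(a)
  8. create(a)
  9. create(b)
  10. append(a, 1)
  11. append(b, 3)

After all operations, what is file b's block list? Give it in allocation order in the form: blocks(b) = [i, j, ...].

blocks(b) = [1, 3, 4, 5]

  1. create(a)  ⇒  F.......  {a→[0]}
  2. unlink(a)  ⇒  ........  {}
  3. create(a)  ⇒  F.......  {a→[0]}
  4. append(a, 3)  ⇒  FFFF....  {a→[0, 1, 2, 3]}
  5. truncate(a, 2)  ⇒  FF......  {a→[0, 1]}
  6. append(a, 1)  ⇒  FFF.....  {a→[0, 1, 2]}
  7. unlink(a)  ⇒  ........  {}
  8. create(a)  ⇒  F.......  {a→[0]}
  9. create(b)  ⇒  FF......  {a→[0]; b→[1]}
  10. append(a, 1)  ⇒  FFF.....  {a→[0, 2]; b→[1]}
  11. append(b, 3)  ⇒  FFFFFF..  {a→[0, 2]; b→[1, 3, 4, 5]}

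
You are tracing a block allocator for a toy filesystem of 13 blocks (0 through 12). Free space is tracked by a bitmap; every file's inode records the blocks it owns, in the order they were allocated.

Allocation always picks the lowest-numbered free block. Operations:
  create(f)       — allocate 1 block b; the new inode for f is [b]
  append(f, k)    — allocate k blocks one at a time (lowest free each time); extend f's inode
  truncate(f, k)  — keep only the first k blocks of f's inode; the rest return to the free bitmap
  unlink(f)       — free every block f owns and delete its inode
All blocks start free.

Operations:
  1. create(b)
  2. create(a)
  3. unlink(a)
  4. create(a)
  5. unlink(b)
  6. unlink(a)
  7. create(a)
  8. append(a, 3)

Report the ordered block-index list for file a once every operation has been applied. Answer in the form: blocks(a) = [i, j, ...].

blocks(a) = [0, 1, 2, 3]

after create(b) → b:[0]  free=[F............]
after create(a) → a:[1], b:[0]  free=[FF...........]
after unlink(a) → b:[0]  free=[F............]
after create(a) → a:[1], b:[0]  free=[FF...........]
after unlink(b) → a:[1]  free=[.F...........]
after unlink(a) →   free=[.............]
after create(a) → a:[0]  free=[F............]
after append(a, 3) → a:[0, 1, 2, 3]  free=[FFFF.........]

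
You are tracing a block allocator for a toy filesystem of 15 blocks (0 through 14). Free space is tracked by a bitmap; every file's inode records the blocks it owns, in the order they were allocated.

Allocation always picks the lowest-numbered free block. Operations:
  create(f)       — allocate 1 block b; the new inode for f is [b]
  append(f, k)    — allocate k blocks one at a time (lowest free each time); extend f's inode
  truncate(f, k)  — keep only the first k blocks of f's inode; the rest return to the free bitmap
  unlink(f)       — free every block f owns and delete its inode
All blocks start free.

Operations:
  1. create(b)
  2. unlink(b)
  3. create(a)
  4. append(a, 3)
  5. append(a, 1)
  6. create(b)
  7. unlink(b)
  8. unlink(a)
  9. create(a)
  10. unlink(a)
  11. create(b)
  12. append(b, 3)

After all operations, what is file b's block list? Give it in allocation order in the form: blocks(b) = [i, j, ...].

blocks(b) = [0, 1, 2, 3]

create(b): bitmap=F.............. | b=[0]
unlink(b): bitmap=............... | 
create(a): bitmap=F.............. | a=[0]
append(a, 3): bitmap=FFFF........... | a=[0, 1, 2, 3]
append(a, 1): bitmap=FFFFF.......... | a=[0, 1, 2, 3, 4]
create(b): bitmap=FFFFFF......... | a=[0, 1, 2, 3, 4] b=[5]
unlink(b): bitmap=FFFFF.......... | a=[0, 1, 2, 3, 4]
unlink(a): bitmap=............... | 
create(a): bitmap=F.............. | a=[0]
unlink(a): bitmap=............... | 
create(b): bitmap=F.............. | b=[0]
append(b, 3): bitmap=FFFF........... | b=[0, 1, 2, 3]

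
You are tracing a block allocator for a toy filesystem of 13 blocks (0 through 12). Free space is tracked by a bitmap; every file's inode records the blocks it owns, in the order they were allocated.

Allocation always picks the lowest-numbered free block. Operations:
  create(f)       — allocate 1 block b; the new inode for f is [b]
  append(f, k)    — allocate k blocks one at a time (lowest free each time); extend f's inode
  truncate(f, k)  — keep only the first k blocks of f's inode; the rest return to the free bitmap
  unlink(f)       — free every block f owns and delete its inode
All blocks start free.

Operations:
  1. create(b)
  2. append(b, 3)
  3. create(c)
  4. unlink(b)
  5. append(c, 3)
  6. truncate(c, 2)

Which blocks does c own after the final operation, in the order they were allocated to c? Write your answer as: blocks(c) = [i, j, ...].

  1. create(b)  ⇒  F............  {b→[0]}
  2. append(b, 3)  ⇒  FFFF.........  {b→[0, 1, 2, 3]}
  3. create(c)  ⇒  FFFFF........  {b→[0, 1, 2, 3]; c→[4]}
  4. unlink(b)  ⇒  ....F........  {c→[4]}
  5. append(c, 3)  ⇒  FFF.F........  {c→[4, 0, 1, 2]}
  6. truncate(c, 2)  ⇒  F...F........  {c→[4, 0]}

blocks(c) = [4, 0]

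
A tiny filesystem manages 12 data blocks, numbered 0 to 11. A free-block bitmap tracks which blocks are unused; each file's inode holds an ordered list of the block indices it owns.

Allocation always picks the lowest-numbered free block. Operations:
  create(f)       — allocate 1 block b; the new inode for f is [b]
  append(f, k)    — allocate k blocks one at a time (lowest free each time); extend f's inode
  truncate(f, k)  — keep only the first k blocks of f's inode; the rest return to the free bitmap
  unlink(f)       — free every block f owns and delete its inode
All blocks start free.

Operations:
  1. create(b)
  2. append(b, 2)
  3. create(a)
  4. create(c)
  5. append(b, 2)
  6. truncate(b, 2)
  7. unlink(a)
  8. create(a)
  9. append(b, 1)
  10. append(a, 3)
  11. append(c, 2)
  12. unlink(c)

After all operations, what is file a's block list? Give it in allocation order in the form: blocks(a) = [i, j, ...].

  1. create(b)  ⇒  F...........  {b→[0]}
  2. append(b, 2)  ⇒  FFF.........  {b→[0, 1, 2]}
  3. create(a)  ⇒  FFFF........  {a→[3]; b→[0, 1, 2]}
  4. create(c)  ⇒  FFFFF.......  {a→[3]; b→[0, 1, 2]; c→[4]}
  5. append(b, 2)  ⇒  FFFFFFF.....  {a→[3]; b→[0, 1, 2, 5, 6]; c→[4]}
  6. truncate(b, 2)  ⇒  FF.FF.......  {a→[3]; b→[0, 1]; c→[4]}
  7. unlink(a)  ⇒  FF..F.......  {b→[0, 1]; c→[4]}
  8. create(a)  ⇒  FFF.F.......  {a→[2]; b→[0, 1]; c→[4]}
  9. append(b, 1)  ⇒  FFFFF.......  {a→[2]; b→[0, 1, 3]; c→[4]}
  10. append(a, 3)  ⇒  FFFFFFFF....  {a→[2, 5, 6, 7]; b→[0, 1, 3]; c→[4]}
  11. append(c, 2)  ⇒  FFFFFFFFFF..  {a→[2, 5, 6, 7]; b→[0, 1, 3]; c→[4, 8, 9]}
  12. unlink(c)  ⇒  FFFF.FFF....  {a→[2, 5, 6, 7]; b→[0, 1, 3]}

blocks(a) = [2, 5, 6, 7]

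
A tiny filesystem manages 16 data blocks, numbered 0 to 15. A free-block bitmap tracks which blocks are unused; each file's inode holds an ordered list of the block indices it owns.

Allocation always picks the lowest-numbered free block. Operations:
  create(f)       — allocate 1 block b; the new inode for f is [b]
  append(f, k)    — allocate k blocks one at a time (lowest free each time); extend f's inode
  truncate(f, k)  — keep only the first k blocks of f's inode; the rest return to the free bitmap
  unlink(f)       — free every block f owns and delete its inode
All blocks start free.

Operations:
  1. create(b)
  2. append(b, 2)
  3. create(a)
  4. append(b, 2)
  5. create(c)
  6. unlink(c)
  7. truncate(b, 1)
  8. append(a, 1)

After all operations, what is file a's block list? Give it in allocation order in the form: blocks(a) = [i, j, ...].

[1] create(b) — b=0 (map F...............)
[2] append(b, 2) — b=0,1,2 (map FFF.............)
[3] create(a) — a=3 b=0,1,2 (map FFFF............)
[4] append(b, 2) — a=3 b=0,1,2,4,5 (map FFFFFF..........)
[5] create(c) — a=3 b=0,1,2,4,5 c=6 (map FFFFFFF.........)
[6] unlink(c) — a=3 b=0,1,2,4,5 (map FFFFFF..........)
[7] truncate(b, 1) — a=3 b=0 (map F..F............)
[8] append(a, 1) — a=3,1 b=0 (map FF.F............)

blocks(a) = [3, 1]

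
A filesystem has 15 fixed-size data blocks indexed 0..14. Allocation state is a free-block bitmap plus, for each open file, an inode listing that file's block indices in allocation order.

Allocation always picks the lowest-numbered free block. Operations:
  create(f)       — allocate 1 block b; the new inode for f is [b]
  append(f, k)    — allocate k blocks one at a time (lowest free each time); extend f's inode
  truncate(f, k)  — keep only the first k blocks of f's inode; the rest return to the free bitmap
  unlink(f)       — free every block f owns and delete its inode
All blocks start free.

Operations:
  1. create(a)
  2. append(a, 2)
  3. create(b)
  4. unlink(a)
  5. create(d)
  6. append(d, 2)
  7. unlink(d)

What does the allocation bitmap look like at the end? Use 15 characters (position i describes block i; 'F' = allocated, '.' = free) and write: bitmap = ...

  1. create(a)  ⇒  F..............  {a→[0]}
  2. append(a, 2)  ⇒  FFF............  {a→[0, 1, 2]}
  3. create(b)  ⇒  FFFF...........  {a→[0, 1, 2]; b→[3]}
  4. unlink(a)  ⇒  ...F...........  {b→[3]}
  5. create(d)  ⇒  F..F...........  {b→[3]; d→[0]}
  6. append(d, 2)  ⇒  FFFF...........  {b→[3]; d→[0, 1, 2]}
  7. unlink(d)  ⇒  ...F...........  {b→[3]}

bitmap = ...F...........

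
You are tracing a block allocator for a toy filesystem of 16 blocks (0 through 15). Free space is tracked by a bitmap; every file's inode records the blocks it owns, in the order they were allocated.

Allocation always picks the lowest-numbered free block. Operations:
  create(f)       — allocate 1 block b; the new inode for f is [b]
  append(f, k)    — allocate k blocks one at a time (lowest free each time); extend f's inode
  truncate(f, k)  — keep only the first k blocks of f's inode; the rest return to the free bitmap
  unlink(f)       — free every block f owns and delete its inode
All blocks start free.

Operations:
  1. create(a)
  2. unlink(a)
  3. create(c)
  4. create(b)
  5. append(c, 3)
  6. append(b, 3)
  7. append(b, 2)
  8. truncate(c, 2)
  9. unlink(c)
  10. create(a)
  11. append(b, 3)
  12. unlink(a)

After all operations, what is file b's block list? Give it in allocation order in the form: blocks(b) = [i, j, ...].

blocks(b) = [1, 5, 6, 7, 8, 9, 2, 3, 4]

after create(a) → a:[0]  free=[F...............]
after unlink(a) →   free=[................]
after create(c) → c:[0]  free=[F...............]
after create(b) → b:[1], c:[0]  free=[FF..............]
after append(c, 3) → b:[1], c:[0, 2, 3, 4]  free=[FFFFF...........]
after append(b, 3) → b:[1, 5, 6, 7], c:[0, 2, 3, 4]  free=[FFFFFFFF........]
after append(b, 2) → b:[1, 5, 6, 7, 8, 9], c:[0, 2, 3, 4]  free=[FFFFFFFFFF......]
after truncate(c, 2) → b:[1, 5, 6, 7, 8, 9], c:[0, 2]  free=[FFF..FFFFF......]
after unlink(c) → b:[1, 5, 6, 7, 8, 9]  free=[.F...FFFFF......]
after create(a) → a:[0], b:[1, 5, 6, 7, 8, 9]  free=[FF...FFFFF......]
after append(b, 3) → a:[0], b:[1, 5, 6, 7, 8, 9, 2, 3, 4]  free=[FFFFFFFFFF......]
after unlink(a) → b:[1, 5, 6, 7, 8, 9, 2, 3, 4]  free=[.FFFFFFFFF......]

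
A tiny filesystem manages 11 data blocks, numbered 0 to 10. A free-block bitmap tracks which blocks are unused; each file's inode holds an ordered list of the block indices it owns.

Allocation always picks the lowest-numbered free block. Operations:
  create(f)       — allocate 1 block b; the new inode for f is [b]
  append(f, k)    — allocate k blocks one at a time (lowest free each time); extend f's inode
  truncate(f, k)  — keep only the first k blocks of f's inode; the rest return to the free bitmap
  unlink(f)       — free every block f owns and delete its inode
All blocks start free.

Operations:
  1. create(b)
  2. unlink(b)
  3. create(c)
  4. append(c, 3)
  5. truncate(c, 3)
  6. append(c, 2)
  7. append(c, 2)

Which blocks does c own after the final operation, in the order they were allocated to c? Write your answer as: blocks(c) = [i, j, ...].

blocks(c) = [0, 1, 2, 3, 4, 5, 6]

after create(b) → b:[0]  free=[F..........]
after unlink(b) →   free=[...........]
after create(c) → c:[0]  free=[F..........]
after append(c, 3) → c:[0, 1, 2, 3]  free=[FFFF.......]
after truncate(c, 3) → c:[0, 1, 2]  free=[FFF........]
after append(c, 2) → c:[0, 1, 2, 3, 4]  free=[FFFFF......]
after append(c, 2) → c:[0, 1, 2, 3, 4, 5, 6]  free=[FFFFFFF....]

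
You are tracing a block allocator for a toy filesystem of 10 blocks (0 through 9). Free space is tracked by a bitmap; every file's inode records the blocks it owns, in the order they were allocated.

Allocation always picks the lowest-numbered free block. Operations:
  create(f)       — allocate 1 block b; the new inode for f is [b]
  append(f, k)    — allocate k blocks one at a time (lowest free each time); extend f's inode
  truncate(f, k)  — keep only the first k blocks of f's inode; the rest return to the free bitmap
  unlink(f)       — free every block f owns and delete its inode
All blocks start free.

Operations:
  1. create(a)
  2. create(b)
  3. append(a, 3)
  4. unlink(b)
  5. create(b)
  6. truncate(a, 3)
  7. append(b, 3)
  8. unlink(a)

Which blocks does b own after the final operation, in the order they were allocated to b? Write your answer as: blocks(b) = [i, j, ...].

[1] create(a) — a=0 (map F.........)
[2] create(b) — a=0 b=1 (map FF........)
[3] append(a, 3) — a=0,2,3,4 b=1 (map FFFFF.....)
[4] unlink(b) — a=0,2,3,4 (map F.FFF.....)
[5] create(b) — a=0,2,3,4 b=1 (map FFFFF.....)
[6] truncate(a, 3) — a=0,2,3 b=1 (map FFFF......)
[7] append(b, 3) — a=0,2,3 b=1,4,5,6 (map FFFFFFF...)
[8] unlink(a) — b=1,4,5,6 (map .F..FFF...)

blocks(b) = [1, 4, 5, 6]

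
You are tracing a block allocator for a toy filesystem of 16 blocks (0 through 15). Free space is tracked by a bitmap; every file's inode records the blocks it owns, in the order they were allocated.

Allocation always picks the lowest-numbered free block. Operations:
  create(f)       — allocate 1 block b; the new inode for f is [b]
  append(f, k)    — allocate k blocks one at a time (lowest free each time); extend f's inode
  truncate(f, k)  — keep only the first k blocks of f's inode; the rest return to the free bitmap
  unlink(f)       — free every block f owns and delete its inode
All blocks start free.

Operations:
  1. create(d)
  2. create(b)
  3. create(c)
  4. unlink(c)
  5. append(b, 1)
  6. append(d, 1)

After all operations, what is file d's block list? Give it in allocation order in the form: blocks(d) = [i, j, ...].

after create(d) → d:[0]  free=[F...............]
after create(b) → b:[1], d:[0]  free=[FF..............]
after create(c) → b:[1], c:[2], d:[0]  free=[FFF.............]
after unlink(c) → b:[1], d:[0]  free=[FF..............]
after append(b, 1) → b:[1, 2], d:[0]  free=[FFF.............]
after append(d, 1) → b:[1, 2], d:[0, 3]  free=[FFFF............]

blocks(d) = [0, 3]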